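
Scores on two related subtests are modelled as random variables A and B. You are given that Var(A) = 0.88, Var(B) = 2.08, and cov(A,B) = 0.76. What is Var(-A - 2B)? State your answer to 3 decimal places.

12.240

Var(-A - 2B) = (-1)²·Var(A) + (-2)²·Var(B) + 2·(-1)·(-2)·cov(A,B)
= 1·0.88 + 4·2.08 + 4·0.76 = 12.24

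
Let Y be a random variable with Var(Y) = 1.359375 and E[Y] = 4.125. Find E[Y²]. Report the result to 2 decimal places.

E[Y²] = Var(Y) + (E[Y])² = 1.359375 + (4.125)² = 18.375

18.38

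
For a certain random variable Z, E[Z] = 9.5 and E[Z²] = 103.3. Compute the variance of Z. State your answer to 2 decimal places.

Var(Z) = 103.3 − (9.5)² = 13.05

13.05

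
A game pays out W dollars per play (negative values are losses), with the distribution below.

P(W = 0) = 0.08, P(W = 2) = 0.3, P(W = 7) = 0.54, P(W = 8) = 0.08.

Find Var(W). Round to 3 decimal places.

E[W] = (0)(0.08) + (2)(0.3) + (7)(0.54) + (8)(0.08) = 5.02
E[W²] = (0)²(0.08) + (2)²(0.3) + (7)²(0.54) + (8)²(0.08) = 32.78
Var(W) = E[W²] − (E[W])² = 32.78 − (5.02)² = 7.5796

7.580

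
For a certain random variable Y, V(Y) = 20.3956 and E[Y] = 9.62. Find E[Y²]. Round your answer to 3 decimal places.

112.940

E[Y²] = V(Y) + (E[Y])² = 20.3956 + (9.62)² = 112.94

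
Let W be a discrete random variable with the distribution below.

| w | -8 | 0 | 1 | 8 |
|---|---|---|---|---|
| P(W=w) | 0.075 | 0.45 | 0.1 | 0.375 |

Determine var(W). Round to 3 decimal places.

E[W] = (-8)(0.075) + (0)(0.45) + (1)(0.1) + (8)(0.375) = 2.5
E[W²] = (-8)²(0.075) + (0)²(0.45) + (1)²(0.1) + (8)²(0.375) = 28.9
var(W) = E[W²] − (E[W])² = 28.9 − (2.5)² = 22.65

22.650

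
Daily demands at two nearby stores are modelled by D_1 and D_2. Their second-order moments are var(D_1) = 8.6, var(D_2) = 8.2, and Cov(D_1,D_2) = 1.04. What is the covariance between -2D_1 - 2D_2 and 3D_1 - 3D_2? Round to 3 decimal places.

-2.400

Cov(-2D_1 - 2D_2, 3D_1 - 3D_2) = (-2)(3)var(D_1) + (-2)(-3)var(D_2) + [(-2)(-3) + (-2)(3)]Cov(D_1,D_2)
= -6·8.6 + 6·8.2 + 0·1.04 = -2.4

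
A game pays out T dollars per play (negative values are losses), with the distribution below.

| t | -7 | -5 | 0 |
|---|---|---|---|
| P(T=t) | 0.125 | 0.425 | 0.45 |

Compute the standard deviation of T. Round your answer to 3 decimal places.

2.784

E[T] = (-7)(0.125) + (-5)(0.425) + (0)(0.45) = -3
E[T²] = (-7)²(0.125) + (-5)²(0.425) + (0)²(0.45) = 16.75
V(T) = E[T²] − (E[T])² = 16.75 − (-3)² = 7.75
SD(T) = √7.75 ≈ 2.784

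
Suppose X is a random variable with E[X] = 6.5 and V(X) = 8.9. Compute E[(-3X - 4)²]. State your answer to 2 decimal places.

632.35

E[-3X - 4] = -3·6.5 − 4 = -23.5
V(-3X - 4) = (-3)²·8.9 = 80.1
E[(-3X - 4)²] = V((-3X - 4)) + (E[(-3X - 4)])² = 80.1 + (-23.5)² = 632.35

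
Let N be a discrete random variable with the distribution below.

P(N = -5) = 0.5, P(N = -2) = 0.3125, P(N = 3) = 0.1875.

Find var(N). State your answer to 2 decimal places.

E[N] = (-5)(0.5) + (-2)(0.3125) + (3)(0.1875) = -2.5625
E[N²] = (-5)²(0.5) + (-2)²(0.3125) + (3)²(0.1875) = 15.4375
var(N) = E[N²] − (E[N])² = 15.4375 − (-2.5625)² = 8.87109375

8.87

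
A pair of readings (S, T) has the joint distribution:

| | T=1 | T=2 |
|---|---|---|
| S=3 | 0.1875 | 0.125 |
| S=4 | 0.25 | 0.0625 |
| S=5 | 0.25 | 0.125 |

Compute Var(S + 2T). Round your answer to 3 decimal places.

E[S] = 4.0625,  E[T] = 1.3125,  E[ST] = 5.3125
Var(S) = 17.1875 − (4.0625)² = 0.68359375;  Var(T) = 1.9375 − (1.3125)² = 0.21484375
Cov(S,T) = 5.3125 − (4.0625)(1.3125) = -0.01953125
Var(S + 2T) = (1)²·0.68359375 + (2)²·0.21484375 + 2·(1)·(2)·-0.01953125 = 1.46484375

1.465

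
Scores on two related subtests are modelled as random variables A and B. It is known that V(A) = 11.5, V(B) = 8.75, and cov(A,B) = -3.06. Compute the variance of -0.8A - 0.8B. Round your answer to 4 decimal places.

9.0432

V(-0.8A - 0.8B) = (-0.8)²·V(A) + (-0.8)²·V(B) + 2·(-0.8)·(-0.8)·cov(A,B)
= 0.64·11.5 + 0.64·8.75 + 1.28·-3.06 = 9.0432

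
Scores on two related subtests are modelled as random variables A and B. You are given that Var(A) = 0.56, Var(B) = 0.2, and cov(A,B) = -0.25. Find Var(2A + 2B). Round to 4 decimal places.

1.0400

Var(2A + 2B) = (2)²·Var(A) + (2)²·Var(B) + 2·(2)·(2)·cov(A,B)
= 4·0.56 + 4·0.2 + 8·-0.25 = 1.04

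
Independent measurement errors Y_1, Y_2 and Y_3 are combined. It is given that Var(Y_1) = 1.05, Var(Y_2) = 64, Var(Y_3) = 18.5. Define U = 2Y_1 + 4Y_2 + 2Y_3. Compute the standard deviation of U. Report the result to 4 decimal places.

33.1994

By independence, Var(U) = (2)²Var(Y_1) + (4)²Var(Y_2) + (2)²Var(Y_3)
= (2)²·1.05 + (4)²·64 + (2)²·18.5 = 1102.2
σ(U) = √1102.2 ≈ 33.1994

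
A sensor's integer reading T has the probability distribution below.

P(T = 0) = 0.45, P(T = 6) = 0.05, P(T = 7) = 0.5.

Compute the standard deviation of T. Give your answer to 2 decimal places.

E[T] = (0)(0.45) + (6)(0.05) + (7)(0.5) = 3.8
E[T²] = (0)²(0.45) + (6)²(0.05) + (7)²(0.5) = 26.3
Var(T) = E[T²] − (E[T])² = 26.3 − (3.8)² = 11.86
sd(T) = √11.86 ≈ 3.44

3.44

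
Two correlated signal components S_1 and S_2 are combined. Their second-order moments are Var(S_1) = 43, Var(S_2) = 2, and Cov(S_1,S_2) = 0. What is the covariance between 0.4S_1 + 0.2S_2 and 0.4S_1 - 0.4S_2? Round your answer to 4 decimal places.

Cov(0.4S_1 + 0.2S_2, 0.4S_1 - 0.4S_2) = (0.4)(0.4)Var(S_1) + (0.2)(-0.4)Var(S_2) + [(0.4)(-0.4) + (0.2)(0.4)]Cov(S_1,S_2)
= 0.16·43 + -0.08·2 + -0.08·0 = 6.72

6.7200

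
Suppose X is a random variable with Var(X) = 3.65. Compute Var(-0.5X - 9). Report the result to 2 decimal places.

Var(-0.5X - 9) = (-0.5)²·Var(X) = 0.25·3.65 = 0.9125

0.91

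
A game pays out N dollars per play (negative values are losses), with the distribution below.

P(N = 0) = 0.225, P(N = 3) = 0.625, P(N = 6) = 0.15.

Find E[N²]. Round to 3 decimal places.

11.025

E[N²] = (0)²(0.225) + (3)²(0.625) + (6)²(0.15) = 11.025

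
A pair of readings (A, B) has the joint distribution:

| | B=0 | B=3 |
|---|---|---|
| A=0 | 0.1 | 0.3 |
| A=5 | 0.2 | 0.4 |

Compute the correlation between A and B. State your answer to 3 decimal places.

-0.089

E[A] = 3,  E[B] = 2.1
E[AB] = 6
cov(A,B) = E[AB] − E[A]E[B] = 6 − (3)(2.1) = -0.3
Var(A) = 6,  Var(B) = 1.89
ρ = -0.3 / √(6·1.89) ≈ -0.089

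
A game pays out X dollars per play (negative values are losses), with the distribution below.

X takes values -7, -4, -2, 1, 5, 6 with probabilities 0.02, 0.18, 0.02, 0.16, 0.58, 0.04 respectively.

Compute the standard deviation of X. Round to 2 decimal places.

E[X] = (-7)(0.02) + (-4)(0.18) + (-2)(0.02) + (1)(0.16) + (5)(0.58) + (6)(0.04) = 2.4
E[X²] = (-7)²(0.02) + (-4)²(0.18) + (-2)²(0.02) + (1)²(0.16) + (5)²(0.58) + (6)²(0.04) = 20.04
Var(X) = E[X²] − (E[X])² = 20.04 − (2.4)² = 14.28
SD(X) = √14.28 ≈ 3.78

3.78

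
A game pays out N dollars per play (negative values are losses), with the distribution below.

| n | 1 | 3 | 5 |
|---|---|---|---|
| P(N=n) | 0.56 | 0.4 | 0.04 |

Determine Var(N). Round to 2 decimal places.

1.32

E[N] = (1)(0.56) + (3)(0.4) + (5)(0.04) = 1.96
E[N²] = (1)²(0.56) + (3)²(0.4) + (5)²(0.04) = 5.16
Var(N) = E[N²] − (E[N])² = 5.16 − (1.96)² = 1.3184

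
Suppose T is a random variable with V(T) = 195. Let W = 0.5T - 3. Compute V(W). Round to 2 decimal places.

V(0.5T - 3) = (0.5)²·V(T) = 0.25·195 = 48.75

48.75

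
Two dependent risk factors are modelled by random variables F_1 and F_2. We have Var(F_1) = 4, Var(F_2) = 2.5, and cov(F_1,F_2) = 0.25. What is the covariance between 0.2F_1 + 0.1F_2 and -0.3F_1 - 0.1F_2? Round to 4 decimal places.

-0.2775

cov(0.2F_1 + 0.1F_2, -0.3F_1 - 0.1F_2) = (0.2)(-0.3)Var(F_1) + (0.1)(-0.1)Var(F_2) + [(0.2)(-0.1) + (0.1)(-0.3)]cov(F_1,F_2)
= -0.06·4 + -0.01·2.5 + -0.05·0.25 = -0.2775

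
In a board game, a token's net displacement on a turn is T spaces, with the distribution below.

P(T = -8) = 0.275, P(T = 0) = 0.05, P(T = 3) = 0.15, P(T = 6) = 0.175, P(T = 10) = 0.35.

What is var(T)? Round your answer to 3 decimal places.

E[T] = (-8)(0.275) + (0)(0.05) + (3)(0.15) + (6)(0.175) + (10)(0.35) = 2.8
E[T²] = (-8)²(0.275) + (0)²(0.05) + (3)²(0.15) + (6)²(0.175) + (10)²(0.35) = 60.25
var(T) = E[T²] − (E[T])² = 60.25 − (2.8)² = 52.41

52.410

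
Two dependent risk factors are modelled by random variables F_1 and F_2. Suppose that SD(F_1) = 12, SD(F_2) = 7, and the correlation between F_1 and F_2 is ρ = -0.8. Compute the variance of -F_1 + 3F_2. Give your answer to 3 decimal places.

988.200

V(F_1) = (12)² = 144;  V(F_2) = (7)² = 49
Cov(F_1,F_2) = ρ·SD(F_1)·SD(F_2) = -0.8·12·7 = -67.2
V(-F_1 + 3F_2) = (-1)²·V(F_1) + (3)²·V(F_2) + 2·(-1)·(3)·Cov(F_1,F_2)
= 1·144 + 9·49 + -6·-67.2 = 988.2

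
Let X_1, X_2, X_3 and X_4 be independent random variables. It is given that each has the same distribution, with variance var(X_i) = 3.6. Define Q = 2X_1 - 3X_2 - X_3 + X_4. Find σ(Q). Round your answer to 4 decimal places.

By independence, var(Q) = (2)²var(X_1) + (-3)²var(X_2) + (-1)²var(X_3) + (1)²var(X_4)
= (2)²·3.6 + (-3)²·3.6 + (-1)²·3.6 + (1)²·3.6 = 54
σ(Q) = √54 ≈ 7.3485

7.3485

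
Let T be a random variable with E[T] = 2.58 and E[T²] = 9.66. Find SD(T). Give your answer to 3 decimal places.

V(T) = 9.66 − (2.58)² = 3.0036
SD(T) = √3.0036 ≈ 1.733

1.733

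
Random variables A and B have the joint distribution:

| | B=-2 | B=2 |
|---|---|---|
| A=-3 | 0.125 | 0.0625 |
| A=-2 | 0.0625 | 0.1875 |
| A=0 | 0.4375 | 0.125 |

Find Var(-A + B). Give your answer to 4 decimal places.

6.6211

E[A] = -1.0625,  E[B] = -0.5,  E[AB] = -0.125
Var(A) = 2.6875 − (-1.0625)² = 1.55859375;  Var(B) = 4 − (-0.5)² = 3.75
Cov(A,B) = -0.125 − (-1.0625)(-0.5) = -0.65625
Var(-A + B) = (-1)²·1.55859375 + (1)²·3.75 + 2·(-1)·(1)·-0.65625 = 6.62109375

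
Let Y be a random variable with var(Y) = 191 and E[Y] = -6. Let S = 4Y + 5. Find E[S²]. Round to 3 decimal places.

3417.000

E[4Y + 5] = 4·-6 + 5 = -19
var(4Y + 5) = (4)²·191 = 3056
E[S²] = var(S) + (E[S])² = 3056 + (-19)² = 3417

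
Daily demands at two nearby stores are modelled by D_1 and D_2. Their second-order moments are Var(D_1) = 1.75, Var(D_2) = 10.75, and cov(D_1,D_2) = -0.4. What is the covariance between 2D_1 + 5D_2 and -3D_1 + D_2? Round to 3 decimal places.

cov(2D_1 + 5D_2, -3D_1 + D_2) = (2)(-3)Var(D_1) + (5)(1)Var(D_2) + [(2)(1) + (5)(-3)]cov(D_1,D_2)
= -6·1.75 + 5·10.75 + -13·-0.4 = 48.45

48.450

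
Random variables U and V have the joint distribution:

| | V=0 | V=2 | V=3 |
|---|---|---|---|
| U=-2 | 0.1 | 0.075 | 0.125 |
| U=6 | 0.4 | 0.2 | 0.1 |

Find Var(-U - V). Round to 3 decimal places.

E[U] = 3.6,  E[V] = 1.225,  E[UV] = 3.15
Var(U) = 26.4 − (3.6)² = 13.44;  Var(V) = 3.125 − (1.225)² = 1.624375
Cov(U,V) = 3.15 − (3.6)(1.225) = -1.26
Var(-U - V) = (-1)²·13.44 + (-1)²·1.624375 + 2·(-1)·(-1)·-1.26 = 12.544375

12.544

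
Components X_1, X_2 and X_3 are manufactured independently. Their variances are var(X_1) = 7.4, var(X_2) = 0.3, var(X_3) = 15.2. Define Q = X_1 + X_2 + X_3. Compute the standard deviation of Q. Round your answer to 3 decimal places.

By independence, var(Q) = (1)²var(X_1) + (1)²var(X_2) + (1)²var(X_3)
= (1)²·7.4 + (1)²·0.3 + (1)²·15.2 = 22.9
sd(Q) = √22.9 ≈ 4.785

4.785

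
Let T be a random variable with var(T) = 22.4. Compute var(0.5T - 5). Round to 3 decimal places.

5.600

var(0.5T - 5) = (0.5)²·var(T) = 0.25·22.4 = 5.6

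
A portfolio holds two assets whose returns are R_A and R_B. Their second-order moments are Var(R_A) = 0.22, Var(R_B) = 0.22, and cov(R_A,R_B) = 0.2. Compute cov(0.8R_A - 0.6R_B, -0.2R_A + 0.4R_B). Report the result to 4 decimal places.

0.0000

cov(0.8R_A - 0.6R_B, -0.2R_A + 0.4R_B) = (0.8)(-0.2)Var(R_A) + (-0.6)(0.4)Var(R_B) + [(0.8)(0.4) + (-0.6)(-0.2)]cov(R_A,R_B)
= -0.16·0.22 + -0.24·0.22 + 0.44·0.2 = 0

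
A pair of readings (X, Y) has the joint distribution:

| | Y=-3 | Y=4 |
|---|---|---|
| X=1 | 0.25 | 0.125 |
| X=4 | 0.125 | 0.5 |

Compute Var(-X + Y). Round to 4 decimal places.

E[X] = 2.875,  E[Y] = 1.375,  E[XY] = 6.25
Var(X) = 10.375 − (2.875)² = 2.109375;  Var(Y) = 13.375 − (1.375)² = 11.484375
Cov(X,Y) = 6.25 − (2.875)(1.375) = 2.296875
Var(-X + Y) = (-1)²·2.109375 + (1)²·11.484375 + 2·(-1)·(1)·2.296875 = 9

9.0000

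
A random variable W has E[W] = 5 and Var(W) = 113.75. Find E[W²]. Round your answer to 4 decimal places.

E[W²] = Var(W) + (E[W])² = 113.75 + (5)² = 138.75

138.7500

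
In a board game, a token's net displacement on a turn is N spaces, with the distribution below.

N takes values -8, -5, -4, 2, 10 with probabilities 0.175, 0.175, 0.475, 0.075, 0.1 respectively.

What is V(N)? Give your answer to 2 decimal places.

E[N] = (-8)(0.175) + (-5)(0.175) + (-4)(0.475) + (2)(0.075) + (10)(0.1) = -3.025
E[N²] = (-8)²(0.175) + (-5)²(0.175) + (-4)²(0.475) + (2)²(0.075) + (10)²(0.1) = 33.475
V(N) = E[N²] − (E[N])² = 33.475 − (-3.025)² = 24.324375

24.32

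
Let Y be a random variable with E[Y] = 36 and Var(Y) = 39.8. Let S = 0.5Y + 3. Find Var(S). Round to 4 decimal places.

9.9500

Var(0.5Y + 3) = (0.5)²·Var(Y) = 0.25·39.8 = 9.95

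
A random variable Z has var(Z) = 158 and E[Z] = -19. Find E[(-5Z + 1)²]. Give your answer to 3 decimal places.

E[-5Z + 1] = -5·-19 + 1 = 96
var(-5Z + 1) = (-5)²·158 = 3950
E[(-5Z + 1)²] = var((-5Z + 1)) + (E[(-5Z + 1)])² = 3950 + (96)² = 13166

13166.000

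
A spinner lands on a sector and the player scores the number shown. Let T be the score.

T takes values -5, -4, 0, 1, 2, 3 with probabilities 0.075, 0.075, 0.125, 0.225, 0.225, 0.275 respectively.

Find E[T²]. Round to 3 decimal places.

6.675

E[T²] = (-5)²(0.075) + (-4)²(0.075) + (0)²(0.125) + (1)²(0.225) + (2)²(0.225) + (3)²(0.275) = 6.675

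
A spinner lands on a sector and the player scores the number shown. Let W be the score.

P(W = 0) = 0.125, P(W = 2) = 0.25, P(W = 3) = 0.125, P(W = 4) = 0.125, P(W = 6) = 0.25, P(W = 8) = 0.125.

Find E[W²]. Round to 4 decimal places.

E[W²] = (0)²(0.125) + (2)²(0.25) + (3)²(0.125) + (4)²(0.125) + (6)²(0.25) + (8)²(0.125) = 21.125

21.1250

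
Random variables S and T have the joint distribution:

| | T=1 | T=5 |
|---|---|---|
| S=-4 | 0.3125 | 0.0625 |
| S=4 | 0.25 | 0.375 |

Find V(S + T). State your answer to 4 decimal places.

25.4375

E[S] = 1,  E[T] = 2.75,  E[ST] = 6
V(S) = 16 − (1)² = 15;  V(T) = 11.5 − (2.75)² = 3.9375
Cov(S,T) = 6 − (1)(2.75) = 3.25
V(S + T) = (1)²·15 + (1)²·3.9375 + 2·(1)·(1)·3.25 = 25.4375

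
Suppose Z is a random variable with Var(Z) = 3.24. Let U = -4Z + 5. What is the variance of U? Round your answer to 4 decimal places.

51.8400

Var(-4Z + 5) = (-4)²·Var(Z) = 16·3.24 = 51.84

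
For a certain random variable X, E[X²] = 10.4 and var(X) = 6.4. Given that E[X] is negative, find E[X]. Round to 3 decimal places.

-2.000

(E[X])² = E[X²] − var(X) = 10.4 − 6.4 = 4
E[X] = −√4 = -2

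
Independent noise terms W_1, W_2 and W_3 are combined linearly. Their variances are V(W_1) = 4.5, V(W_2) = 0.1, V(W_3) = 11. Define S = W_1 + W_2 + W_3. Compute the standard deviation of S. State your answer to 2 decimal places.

3.95

By independence, V(S) = (1)²V(W_1) + (1)²V(W_2) + (1)²V(W_3)
= (1)²·4.5 + (1)²·0.1 + (1)²·11 = 15.6
SD(S) = √15.6 ≈ 3.95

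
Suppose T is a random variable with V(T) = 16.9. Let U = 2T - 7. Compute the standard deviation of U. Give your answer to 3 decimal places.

8.222

V(2T - 7) = (2)²·16.9 = 67.6
σ(U) = √67.6 ≈ 8.222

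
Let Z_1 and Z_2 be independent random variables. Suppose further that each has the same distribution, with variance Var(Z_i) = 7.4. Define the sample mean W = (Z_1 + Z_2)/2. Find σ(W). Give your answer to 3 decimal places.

By independence, Var(W) = (0.5)²Var(Z_1) + (0.5)²Var(Z_2)
= (0.5)²·7.4 + (0.5)²·7.4 = 3.7
σ(W) = √3.7 ≈ 1.924

1.924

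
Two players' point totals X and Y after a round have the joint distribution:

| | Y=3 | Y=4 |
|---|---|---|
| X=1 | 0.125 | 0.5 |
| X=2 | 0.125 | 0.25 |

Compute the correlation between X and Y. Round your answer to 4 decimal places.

E[X] = 1.375,  E[Y] = 3.75
E[XY] = 5.125
Cov(X,Y) = E[XY] − E[X]E[Y] = 5.125 − (1.375)(3.75) = -0.03125
Var(X) = 0.234375,  Var(Y) = 0.1875
ρ = -0.03125 / √(0.234375·0.1875) ≈ -0.1491

-0.1491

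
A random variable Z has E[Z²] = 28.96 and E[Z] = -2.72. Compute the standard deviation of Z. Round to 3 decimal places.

4.643

Var(Z) = 28.96 − (-2.72)² = 21.5616
SD(Z) = √21.5616 ≈ 4.643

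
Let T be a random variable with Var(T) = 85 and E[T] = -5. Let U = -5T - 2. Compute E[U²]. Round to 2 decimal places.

E[-5T - 2] = -5·-5 − 2 = 23
Var(-5T - 2) = (-5)²·85 = 2125
E[U²] = Var(U) + (E[U])² = 2125 + (23)² = 2654

2654.00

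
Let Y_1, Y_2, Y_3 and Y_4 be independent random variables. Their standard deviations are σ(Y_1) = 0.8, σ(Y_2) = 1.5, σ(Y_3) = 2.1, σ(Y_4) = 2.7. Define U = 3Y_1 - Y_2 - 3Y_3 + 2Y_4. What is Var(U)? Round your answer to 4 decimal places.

76.8600

Var(Y_1) = 0.64, Var(Y_2) = 2.25, Var(Y_3) = 4.41, Var(Y_4) = 7.29
By independence, Var(U) = (3)²Var(Y_1) + (-1)²Var(Y_2) + (-3)²Var(Y_3) + (2)²Var(Y_4)
= (3)²·0.64 + (-1)²·2.25 + (-3)²·4.41 + (2)²·7.29 = 76.86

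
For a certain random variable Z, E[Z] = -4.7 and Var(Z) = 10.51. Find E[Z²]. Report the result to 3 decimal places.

32.600

E[Z²] = Var(Z) + (E[Z])² = 10.51 + (-4.7)² = 32.6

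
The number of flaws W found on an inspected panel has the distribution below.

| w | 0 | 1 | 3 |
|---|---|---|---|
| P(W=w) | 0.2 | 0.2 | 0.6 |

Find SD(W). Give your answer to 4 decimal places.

E[W] = (0)(0.2) + (1)(0.2) + (3)(0.6) = 2
E[W²] = (0)²(0.2) + (1)²(0.2) + (3)²(0.6) = 5.6
Var(W) = E[W²] − (E[W])² = 5.6 − (2)² = 1.6
SD(W) = √1.6 ≈ 1.2649

1.2649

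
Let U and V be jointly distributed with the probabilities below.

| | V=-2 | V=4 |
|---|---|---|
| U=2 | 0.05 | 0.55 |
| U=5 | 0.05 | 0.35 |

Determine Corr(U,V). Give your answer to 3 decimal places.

E[U] = 3.2,  E[V] = 3.4
E[UV] = 10.7
cov(U,V) = E[UV] − E[U]E[V] = 10.7 − (3.2)(3.4) = -0.18
var(U) = 2.16,  var(V) = 3.24
ρ = -0.18 / √(2.16·3.24) ≈ -0.068

-0.068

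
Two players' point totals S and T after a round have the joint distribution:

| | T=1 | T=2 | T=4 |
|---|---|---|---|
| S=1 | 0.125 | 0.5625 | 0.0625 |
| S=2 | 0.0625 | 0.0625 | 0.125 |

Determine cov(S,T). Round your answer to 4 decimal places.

0.1406

E[S] = 1.25,  E[T] = 2.1875
E[ST] = 2.875
cov(S,T) = E[ST] − E[S]E[T] = 2.875 − (1.25)(2.1875) = 0.140625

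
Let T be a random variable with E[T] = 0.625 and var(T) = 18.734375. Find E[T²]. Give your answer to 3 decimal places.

19.125

E[T²] = var(T) + (E[T])² = 18.734375 + (0.625)² = 19.125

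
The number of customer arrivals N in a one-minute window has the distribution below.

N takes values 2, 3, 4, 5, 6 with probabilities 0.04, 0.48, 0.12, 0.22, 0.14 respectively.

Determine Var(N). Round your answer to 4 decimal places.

1.4164

E[N] = (2)(0.04) + (3)(0.48) + (4)(0.12) + (5)(0.22) + (6)(0.14) = 3.94
E[N²] = (2)²(0.04) + (3)²(0.48) + (4)²(0.12) + (5)²(0.22) + (6)²(0.14) = 16.94
Var(N) = E[N²] − (E[N])² = 16.94 − (3.94)² = 1.4164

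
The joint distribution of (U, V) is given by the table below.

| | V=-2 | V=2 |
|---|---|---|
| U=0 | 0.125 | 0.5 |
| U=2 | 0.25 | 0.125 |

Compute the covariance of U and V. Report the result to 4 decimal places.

E[U] = 0.75,  E[V] = 0.5
E[UV] = -0.5
Cov(U,V) = E[UV] − E[U]E[V] = -0.5 − (0.75)(0.5) = -0.875

-0.8750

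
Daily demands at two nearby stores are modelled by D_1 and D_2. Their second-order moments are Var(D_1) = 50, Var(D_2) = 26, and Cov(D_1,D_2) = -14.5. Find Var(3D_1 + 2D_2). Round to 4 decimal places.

380.0000

Var(3D_1 + 2D_2) = (3)²·Var(D_1) + (2)²·Var(D_2) + 2·(3)·(2)·Cov(D_1,D_2)
= 9·50 + 4·26 + 12·-14.5 = 380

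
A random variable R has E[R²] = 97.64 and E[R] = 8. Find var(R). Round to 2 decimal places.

var(R) = 97.64 − (8)² = 33.64

33.64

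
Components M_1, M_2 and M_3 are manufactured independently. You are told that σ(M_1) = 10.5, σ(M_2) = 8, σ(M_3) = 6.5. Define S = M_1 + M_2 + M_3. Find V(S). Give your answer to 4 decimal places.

216.5000

V(M_1) = 110.25, V(M_2) = 64, V(M_3) = 42.25
By independence, V(S) = (1)²V(M_1) + (1)²V(M_2) + (1)²V(M_3)
= (1)²·110.25 + (1)²·64 + (1)²·42.25 = 216.5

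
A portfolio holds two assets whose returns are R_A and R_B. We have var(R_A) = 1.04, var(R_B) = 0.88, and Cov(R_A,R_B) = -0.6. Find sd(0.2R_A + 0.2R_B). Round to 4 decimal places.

var(0.2R_A + 0.2R_B) = (0.2)²·var(R_A) + (0.2)²·var(R_B) + 2·(0.2)·(0.2)·Cov(R_A,R_B)
= 0.04·1.04 + 0.04·0.88 + 0.08·-0.6 = 0.0288
sd(0.2R_A + 0.2R_B) = √0.0288 ≈ 0.1697

0.1697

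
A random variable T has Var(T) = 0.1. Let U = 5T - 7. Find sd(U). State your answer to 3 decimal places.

Var(5T - 7) = (5)²·0.1 = 2.5
sd(U) = √2.5 ≈ 1.581

1.581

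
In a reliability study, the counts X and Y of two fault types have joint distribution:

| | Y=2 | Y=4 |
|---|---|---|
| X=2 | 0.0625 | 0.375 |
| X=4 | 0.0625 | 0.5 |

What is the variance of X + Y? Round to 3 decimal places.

E[X] = 3.125,  E[Y] = 3.75,  E[XY] = 11.75
Var(X) = 10.75 − (3.125)² = 0.984375;  Var(Y) = 14.5 − (3.75)² = 0.4375
Cov(X,Y) = 11.75 − (3.125)(3.75) = 0.03125
Var(X + Y) = (1)²·0.984375 + (1)²·0.4375 + 2·(1)·(1)·0.03125 = 1.484375

1.484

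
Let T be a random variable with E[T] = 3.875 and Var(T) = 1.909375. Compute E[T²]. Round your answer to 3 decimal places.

E[T²] = Var(T) + (E[T])² = 1.909375 + (3.875)² = 16.925

16.925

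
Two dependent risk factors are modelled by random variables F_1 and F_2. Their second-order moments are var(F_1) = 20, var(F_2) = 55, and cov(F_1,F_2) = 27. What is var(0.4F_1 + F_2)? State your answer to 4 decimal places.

var(0.4F_1 + F_2) = (0.4)²·var(F_1) + (1)²·var(F_2) + 2·(0.4)·(1)·cov(F_1,F_2)
= 0.16·20 + 1·55 + 0.8·27 = 79.8

79.8000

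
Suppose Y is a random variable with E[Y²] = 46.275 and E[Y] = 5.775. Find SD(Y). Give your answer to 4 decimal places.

3.5950

Var(Y) = 46.275 − (5.775)² = 12.924375
SD(Y) = √12.924375 ≈ 3.5950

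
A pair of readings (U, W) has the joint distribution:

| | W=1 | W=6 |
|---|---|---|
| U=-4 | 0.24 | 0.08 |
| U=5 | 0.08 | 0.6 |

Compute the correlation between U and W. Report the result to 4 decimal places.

0.6324

E[U] = 2.12,  E[W] = 4.4
E[UW] = 15.52
cov(U,W) = E[UW] − E[U]E[W] = 15.52 − (2.12)(4.4) = 6.192
Var(U) = 17.6256,  Var(W) = 5.44
ρ = 6.192 / √(17.6256·5.44) ≈ 0.6324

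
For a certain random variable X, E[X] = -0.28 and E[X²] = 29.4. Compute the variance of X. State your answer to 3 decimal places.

29.322

Var(X) = 29.4 − (-0.28)² = 29.3216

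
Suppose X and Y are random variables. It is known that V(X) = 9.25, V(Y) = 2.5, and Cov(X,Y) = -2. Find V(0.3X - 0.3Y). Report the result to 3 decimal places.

1.418

V(0.3X - 0.3Y) = (0.3)²·V(X) + (-0.3)²·V(Y) + 2·(0.3)·(-0.3)·Cov(X,Y)
= 0.09·9.25 + 0.09·2.5 + -0.18·-2 = 1.4175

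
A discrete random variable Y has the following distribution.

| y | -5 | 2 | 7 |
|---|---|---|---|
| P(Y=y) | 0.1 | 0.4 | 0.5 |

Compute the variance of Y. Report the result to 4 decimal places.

14.1600

E[Y] = (-5)(0.1) + (2)(0.4) + (7)(0.5) = 3.8
E[Y²] = (-5)²(0.1) + (2)²(0.4) + (7)²(0.5) = 28.6
Var(Y) = E[Y²] − (E[Y])² = 28.6 − (3.8)² = 14.16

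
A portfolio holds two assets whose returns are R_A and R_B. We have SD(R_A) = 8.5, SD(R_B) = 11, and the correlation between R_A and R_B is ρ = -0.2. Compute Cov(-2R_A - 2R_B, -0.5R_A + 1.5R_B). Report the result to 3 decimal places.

-253.350

Var(R_A) = (8.5)² = 72.25;  Var(R_B) = (11)² = 121
Cov(R_A,R_B) = ρ·SD(R_A)·SD(R_B) = -0.2·8.5·11 = -18.7
Cov(-2R_A - 2R_B, -0.5R_A + 1.5R_B) = (-2)(-0.5)Var(R_A) + (-2)(1.5)Var(R_B) + [(-2)(1.5) + (-2)(-0.5)]Cov(R_A,R_B)
= 1·72.25 + -3·121 + -2·-18.7 = -253.35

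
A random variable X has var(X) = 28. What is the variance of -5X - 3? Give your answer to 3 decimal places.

700.000

var(-5X - 3) = (-5)²·var(X) = 25·28 = 700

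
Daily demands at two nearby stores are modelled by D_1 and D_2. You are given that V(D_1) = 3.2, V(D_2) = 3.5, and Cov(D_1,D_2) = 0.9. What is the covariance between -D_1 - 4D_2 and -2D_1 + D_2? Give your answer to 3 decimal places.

-1.300

Cov(-D_1 - 4D_2, -2D_1 + D_2) = (-1)(-2)V(D_1) + (-4)(1)V(D_2) + [(-1)(1) + (-4)(-2)]Cov(D_1,D_2)
= 2·3.2 + -4·3.5 + 7·0.9 = -1.3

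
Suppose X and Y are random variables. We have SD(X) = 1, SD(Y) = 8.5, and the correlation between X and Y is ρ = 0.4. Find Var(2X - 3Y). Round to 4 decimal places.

Var(X) = (1)² = 1;  Var(Y) = (8.5)² = 72.25
Cov(X,Y) = ρ·SD(X)·SD(Y) = 0.4·1·8.5 = 3.4
Var(2X - 3Y) = (2)²·Var(X) + (-3)²·Var(Y) + 2·(2)·(-3)·Cov(X,Y)
= 4·1 + 9·72.25 + -12·3.4 = 613.45

613.4500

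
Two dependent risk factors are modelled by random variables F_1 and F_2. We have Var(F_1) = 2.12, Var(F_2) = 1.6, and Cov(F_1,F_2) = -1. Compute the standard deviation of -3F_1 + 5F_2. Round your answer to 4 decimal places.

Var(-3F_1 + 5F_2) = (-3)²·Var(F_1) + (5)²·Var(F_2) + 2·(-3)·(5)·Cov(F_1,F_2)
= 9·2.12 + 25·1.6 + -30·-1 = 89.08
σ(-3F_1 + 5F_2) = √89.08 ≈ 9.4382

9.4382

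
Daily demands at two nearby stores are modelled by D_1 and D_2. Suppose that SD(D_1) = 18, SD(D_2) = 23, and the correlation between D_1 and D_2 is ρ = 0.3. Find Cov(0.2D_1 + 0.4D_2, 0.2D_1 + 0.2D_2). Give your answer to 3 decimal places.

70.184

Var(D_1) = (18)² = 324;  Var(D_2) = (23)² = 529
Cov(D_1,D_2) = ρ·SD(D_1)·SD(D_2) = 0.3·18·23 = 124.2
Cov(0.2D_1 + 0.4D_2, 0.2D_1 + 0.2D_2) = (0.2)(0.2)Var(D_1) + (0.4)(0.2)Var(D_2) + [(0.2)(0.2) + (0.4)(0.2)]Cov(D_1,D_2)
= 0.04·324 + 0.08·529 + 0.12·124.2 = 70.184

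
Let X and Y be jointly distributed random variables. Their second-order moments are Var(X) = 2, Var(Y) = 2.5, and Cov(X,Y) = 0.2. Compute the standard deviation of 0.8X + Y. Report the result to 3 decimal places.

2.025

Var(0.8X + Y) = (0.8)²·Var(X) + (1)²·Var(Y) + 2·(0.8)·(1)·Cov(X,Y)
= 0.64·2 + 1·2.5 + 1.6·0.2 = 4.1
σ(0.8X + Y) = √4.1 ≈ 2.025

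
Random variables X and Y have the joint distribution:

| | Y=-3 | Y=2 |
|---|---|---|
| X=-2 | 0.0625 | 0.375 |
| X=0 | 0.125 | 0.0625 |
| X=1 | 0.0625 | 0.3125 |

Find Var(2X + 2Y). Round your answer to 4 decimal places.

E[X] = -0.5,  E[Y] = 0.75,  E[XY] = -0.6875
Var(X) = 2.125 − (-0.5)² = 1.875;  Var(Y) = 5.25 − (0.75)² = 4.6875
Cov(X,Y) = -0.6875 − (-0.5)(0.75) = -0.3125
Var(2X + 2Y) = (2)²·1.875 + (2)²·4.6875 + 2·(2)·(2)·-0.3125 = 23.75

23.7500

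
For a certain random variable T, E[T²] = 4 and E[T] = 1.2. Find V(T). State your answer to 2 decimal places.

2.56

V(T) = 4 − (1.2)² = 2.56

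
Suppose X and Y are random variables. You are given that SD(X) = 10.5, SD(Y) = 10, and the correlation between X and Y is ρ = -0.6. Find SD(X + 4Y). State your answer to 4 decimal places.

34.7311

Var(X) = (10.5)² = 110.25;  Var(Y) = (10)² = 100
Cov(X,Y) = ρ·SD(X)·SD(Y) = -0.6·10.5·10 = -63
Var(X + 4Y) = (1)²·Var(X) + (4)²·Var(Y) + 2·(1)·(4)·Cov(X,Y)
= 1·110.25 + 16·100 + 8·-63 = 1206.25
SD(X + 4Y) = √1206.25 ≈ 34.7311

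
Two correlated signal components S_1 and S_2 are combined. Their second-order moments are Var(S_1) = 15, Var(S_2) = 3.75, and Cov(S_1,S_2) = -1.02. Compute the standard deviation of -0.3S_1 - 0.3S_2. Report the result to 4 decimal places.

Var(-0.3S_1 - 0.3S_2) = (-0.3)²·Var(S_1) + (-0.3)²·Var(S_2) + 2·(-0.3)·(-0.3)·Cov(S_1,S_2)
= 0.09·15 + 0.09·3.75 + 0.18·-1.02 = 1.5039
sd(-0.3S_1 - 0.3S_2) = √1.5039 ≈ 1.2263

1.2263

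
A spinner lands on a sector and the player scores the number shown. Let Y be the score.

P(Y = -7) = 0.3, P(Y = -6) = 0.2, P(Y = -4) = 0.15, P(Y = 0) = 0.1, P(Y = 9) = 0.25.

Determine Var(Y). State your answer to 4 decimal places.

41.8275

E[Y] = (-7)(0.3) + (-6)(0.2) + (-4)(0.15) + (0)(0.1) + (9)(0.25) = -1.65
E[Y²] = (-7)²(0.3) + (-6)²(0.2) + (-4)²(0.15) + (0)²(0.1) + (9)²(0.25) = 44.55
Var(Y) = E[Y²] − (E[Y])² = 44.55 − (-1.65)² = 41.8275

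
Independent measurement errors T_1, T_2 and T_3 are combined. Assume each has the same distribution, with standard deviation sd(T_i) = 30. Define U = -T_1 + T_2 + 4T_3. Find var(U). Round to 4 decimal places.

var(T_i) = (30)² = 900
By independence, var(U) = (-1)²var(T_1) + (1)²var(T_2) + (4)²var(T_3)
= (-1)²·900 + (1)²·900 + (4)²·900 = 16200

16200.0000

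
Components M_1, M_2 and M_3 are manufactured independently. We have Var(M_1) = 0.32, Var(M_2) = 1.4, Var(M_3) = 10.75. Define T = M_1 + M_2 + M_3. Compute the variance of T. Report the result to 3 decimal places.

12.470

By independence, Var(T) = (1)²Var(M_1) + (1)²Var(M_2) + (1)²Var(M_3)
= (1)²·0.32 + (1)²·1.4 + (1)²·10.75 = 12.47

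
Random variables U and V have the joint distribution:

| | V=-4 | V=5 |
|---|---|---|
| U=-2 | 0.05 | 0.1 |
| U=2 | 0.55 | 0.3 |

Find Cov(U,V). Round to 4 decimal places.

-1.4400

E[U] = 1.4,  E[V] = -0.4
E[UV] = -2
Cov(U,V) = E[UV] − E[U]E[V] = -2 − (1.4)(-0.4) = -1.44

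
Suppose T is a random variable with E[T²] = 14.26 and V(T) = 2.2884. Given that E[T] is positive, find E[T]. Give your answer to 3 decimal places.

(E[T])² = E[T²] − V(T) = 14.26 − 2.2884 = 11.9716
E[T] = √11.9716 = 3.46

3.460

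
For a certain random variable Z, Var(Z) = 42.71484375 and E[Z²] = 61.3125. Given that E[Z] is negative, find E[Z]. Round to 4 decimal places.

-4.3125

(E[Z])² = E[Z²] − Var(Z) = 61.3125 − 42.71484375 = 18.59765625
E[Z] = −√18.59765625 = -4.3125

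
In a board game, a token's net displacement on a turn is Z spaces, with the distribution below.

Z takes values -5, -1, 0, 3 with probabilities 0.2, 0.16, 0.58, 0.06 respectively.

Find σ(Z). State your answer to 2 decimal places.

E[Z] = (-5)(0.2) + (-1)(0.16) + (0)(0.58) + (3)(0.06) = -0.98
E[Z²] = (-5)²(0.2) + (-1)²(0.16) + (0)²(0.58) + (3)²(0.06) = 5.7
V(Z) = E[Z²] − (E[Z])² = 5.7 − (-0.98)² = 4.7396
σ(Z) = √4.7396 ≈ 2.18

2.18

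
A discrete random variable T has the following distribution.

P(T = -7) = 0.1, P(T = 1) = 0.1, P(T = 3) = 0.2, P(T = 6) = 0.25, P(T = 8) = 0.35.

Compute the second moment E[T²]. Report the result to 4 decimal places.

38.2000

E[T²] = (-7)²(0.1) + (1)²(0.1) + (3)²(0.2) + (6)²(0.25) + (8)²(0.35) = 38.2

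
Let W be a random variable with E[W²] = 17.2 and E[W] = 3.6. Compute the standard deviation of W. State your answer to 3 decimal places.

Var(W) = 17.2 − (3.6)² = 4.24
SD(W) = √4.24 ≈ 2.059

2.059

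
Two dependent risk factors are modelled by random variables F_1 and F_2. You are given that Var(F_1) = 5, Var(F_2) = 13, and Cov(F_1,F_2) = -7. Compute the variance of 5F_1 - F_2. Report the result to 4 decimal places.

208.0000

Var(5F_1 - F_2) = (5)²·Var(F_1) + (-1)²·Var(F_2) + 2·(5)·(-1)·Cov(F_1,F_2)
= 25·5 + 1·13 + -10·-7 = 208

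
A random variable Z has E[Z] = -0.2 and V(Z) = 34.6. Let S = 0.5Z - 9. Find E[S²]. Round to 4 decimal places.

91.4600

E[0.5Z - 9] = 0.5·-0.2 − 9 = -9.1
V(0.5Z - 9) = (0.5)²·34.6 = 8.65
E[S²] = V(S) + (E[S])² = 8.65 + (-9.1)² = 91.46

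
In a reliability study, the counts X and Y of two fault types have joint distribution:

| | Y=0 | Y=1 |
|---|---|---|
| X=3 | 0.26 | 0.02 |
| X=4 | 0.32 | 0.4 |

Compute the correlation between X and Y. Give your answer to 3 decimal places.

0.440

E[X] = 3.72,  E[Y] = 0.42
E[XY] = 1.66
Cov(X,Y) = E[XY] − E[X]E[Y] = 1.66 − (3.72)(0.42) = 0.0976
V(X) = 0.2016,  V(Y) = 0.2436
ρ = 0.0976 / √(0.2016·0.2436) ≈ 0.440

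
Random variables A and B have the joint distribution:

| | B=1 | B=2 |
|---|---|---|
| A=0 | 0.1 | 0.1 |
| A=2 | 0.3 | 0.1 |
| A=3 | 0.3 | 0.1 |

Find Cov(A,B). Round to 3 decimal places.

E[A] = 2,  E[B] = 1.3
E[AB] = 2.5
Cov(A,B) = E[AB] − E[A]E[B] = 2.5 − (2)(1.3) = -0.1

-0.100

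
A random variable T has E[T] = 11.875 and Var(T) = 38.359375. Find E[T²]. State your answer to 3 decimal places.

179.375

E[T²] = Var(T) + (E[T])² = 38.359375 + (11.875)² = 179.375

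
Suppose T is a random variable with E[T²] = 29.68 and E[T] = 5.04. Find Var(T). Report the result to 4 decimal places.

4.2784

Var(T) = 29.68 − (5.04)² = 4.2784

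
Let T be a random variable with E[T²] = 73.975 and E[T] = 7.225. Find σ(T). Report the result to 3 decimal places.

4.666

var(T) = 73.975 − (7.225)² = 21.774375
σ(T) = √21.774375 ≈ 4.666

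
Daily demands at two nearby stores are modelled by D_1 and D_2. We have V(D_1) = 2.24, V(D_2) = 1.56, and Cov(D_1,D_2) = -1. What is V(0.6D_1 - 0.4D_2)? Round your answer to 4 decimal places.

1.5360

V(0.6D_1 - 0.4D_2) = (0.6)²·V(D_1) + (-0.4)²·V(D_2) + 2·(0.6)·(-0.4)·Cov(D_1,D_2)
= 0.36·2.24 + 0.16·1.56 + -0.48·-1 = 1.536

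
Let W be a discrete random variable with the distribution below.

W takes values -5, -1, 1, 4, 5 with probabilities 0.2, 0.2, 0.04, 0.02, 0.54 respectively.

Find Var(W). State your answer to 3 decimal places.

E[W] = (-5)(0.2) + (-1)(0.2) + (1)(0.04) + (4)(0.02) + (5)(0.54) = 1.62
E[W²] = (-5)²(0.2) + (-1)²(0.2) + (1)²(0.04) + (4)²(0.02) + (5)²(0.54) = 19.06
Var(W) = E[W²] − (E[W])² = 19.06 − (1.62)² = 16.4356

16.436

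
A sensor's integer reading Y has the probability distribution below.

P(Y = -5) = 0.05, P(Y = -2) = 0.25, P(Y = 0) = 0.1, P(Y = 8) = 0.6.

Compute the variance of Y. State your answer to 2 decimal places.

E[Y] = (-5)(0.05) + (-2)(0.25) + (0)(0.1) + (8)(0.6) = 4.05
E[Y²] = (-5)²(0.05) + (-2)²(0.25) + (0)²(0.1) + (8)²(0.6) = 40.65
var(Y) = E[Y²] − (E[Y])² = 40.65 − (4.05)² = 24.2475

24.25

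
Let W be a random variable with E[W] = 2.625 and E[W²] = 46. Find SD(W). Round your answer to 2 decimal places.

6.25

Var(W) = 46 − (2.625)² = 39.109375
SD(W) = √39.109375 ≈ 6.25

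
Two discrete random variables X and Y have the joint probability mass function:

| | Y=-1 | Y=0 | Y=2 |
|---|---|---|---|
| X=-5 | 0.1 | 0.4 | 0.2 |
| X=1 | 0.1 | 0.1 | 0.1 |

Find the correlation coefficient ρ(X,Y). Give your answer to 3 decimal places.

E[X] = -3.2,  E[Y] = 0.4
E[XY] = -1.4
Cov(X,Y) = E[XY] − E[X]E[Y] = -1.4 − (-3.2)(0.4) = -0.12
var(X) = 7.56,  var(Y) = 1.24
ρ = -0.12 / √(7.56·1.24) ≈ -0.039

-0.039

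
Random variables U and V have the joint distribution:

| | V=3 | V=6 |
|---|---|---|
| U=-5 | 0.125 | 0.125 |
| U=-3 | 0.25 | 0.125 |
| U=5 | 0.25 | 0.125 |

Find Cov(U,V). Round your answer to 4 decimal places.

E[U] = -0.5,  E[V] = 4.125
E[UV] = -2.625
Cov(U,V) = E[UV] − E[U]E[V] = -2.625 − (-0.5)(4.125) = -0.5625

-0.5625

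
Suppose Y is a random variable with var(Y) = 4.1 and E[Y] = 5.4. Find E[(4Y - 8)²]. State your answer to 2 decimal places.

250.56

E[4Y - 8] = 4·5.4 − 8 = 13.6
var(4Y - 8) = (4)²·4.1 = 65.6
E[(4Y - 8)²] = var((4Y - 8)) + (E[(4Y - 8)])² = 65.6 + (13.6)² = 250.56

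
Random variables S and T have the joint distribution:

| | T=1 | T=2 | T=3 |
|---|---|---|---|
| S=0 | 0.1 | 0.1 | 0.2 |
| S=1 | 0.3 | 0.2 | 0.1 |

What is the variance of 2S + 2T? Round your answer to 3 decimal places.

2.600

E[S] = 0.6,  E[T] = 1.9,  E[ST] = 1
var(S) = 0.6 − (0.6)² = 0.24;  var(T) = 4.3 − (1.9)² = 0.69
Cov(S,T) = 1 − (0.6)(1.9) = -0.14
var(2S + 2T) = (2)²·0.24 + (2)²·0.69 + 2·(2)·(2)·-0.14 = 2.6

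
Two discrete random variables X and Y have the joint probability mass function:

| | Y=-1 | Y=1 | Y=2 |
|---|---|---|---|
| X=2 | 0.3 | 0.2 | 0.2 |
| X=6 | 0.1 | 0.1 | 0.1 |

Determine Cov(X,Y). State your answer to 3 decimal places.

0.200

E[X] = 3.2,  E[Y] = 0.5
E[XY] = 1.8
Cov(X,Y) = E[XY] − E[X]E[Y] = 1.8 − (3.2)(0.5) = 0.2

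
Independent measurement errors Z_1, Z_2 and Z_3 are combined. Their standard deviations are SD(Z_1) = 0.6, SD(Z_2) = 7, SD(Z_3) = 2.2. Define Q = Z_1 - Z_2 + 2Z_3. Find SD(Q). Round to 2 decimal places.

Var(Z_1) = 0.36, Var(Z_2) = 49, Var(Z_3) = 4.84
By independence, Var(Q) = (1)²Var(Z_1) + (-1)²Var(Z_2) + (2)²Var(Z_3)
= (1)²·0.36 + (-1)²·49 + (2)²·4.84 = 68.72
SD(Q) = √68.72 ≈ 8.29

8.29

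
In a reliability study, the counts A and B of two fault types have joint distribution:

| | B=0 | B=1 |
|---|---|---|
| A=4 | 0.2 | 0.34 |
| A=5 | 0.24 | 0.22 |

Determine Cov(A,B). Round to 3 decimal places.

-0.038

E[A] = 4.46,  E[B] = 0.56
E[AB] = 2.46
Cov(A,B) = E[AB] − E[A]E[B] = 2.46 − (4.46)(0.56) = -0.0376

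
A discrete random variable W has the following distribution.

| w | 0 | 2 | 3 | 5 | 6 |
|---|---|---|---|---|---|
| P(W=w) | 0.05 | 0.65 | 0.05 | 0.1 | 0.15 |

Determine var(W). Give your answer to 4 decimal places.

2.8275

E[W] = (0)(0.05) + (2)(0.65) + (3)(0.05) + (5)(0.1) + (6)(0.15) = 2.85
E[W²] = (0)²(0.05) + (2)²(0.65) + (3)²(0.05) + (5)²(0.1) + (6)²(0.15) = 10.95
var(W) = E[W²] − (E[W])² = 10.95 − (2.85)² = 2.8275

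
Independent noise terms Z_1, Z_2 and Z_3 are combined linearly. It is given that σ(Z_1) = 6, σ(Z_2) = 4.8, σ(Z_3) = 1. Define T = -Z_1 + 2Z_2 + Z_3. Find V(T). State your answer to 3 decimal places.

V(Z_1) = 36, V(Z_2) = 23.04, V(Z_3) = 1
By independence, V(T) = (-1)²V(Z_1) + (2)²V(Z_2) + (1)²V(Z_3)
= (-1)²·36 + (2)²·23.04 + (1)²·1 = 129.16

129.160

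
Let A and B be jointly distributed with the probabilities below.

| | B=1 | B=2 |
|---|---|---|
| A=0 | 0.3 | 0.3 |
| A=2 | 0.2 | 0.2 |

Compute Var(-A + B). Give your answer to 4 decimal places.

1.2100

E[A] = 0.8,  E[B] = 1.5,  E[AB] = 1.2
Var(A) = 1.6 − (0.8)² = 0.96;  Var(B) = 2.5 − (1.5)² = 0.25
cov(A,B) = 1.2 − (0.8)(1.5) = 0
Var(-A + B) = (-1)²·0.96 + (1)²·0.25 + 2·(-1)·(1)·0 = 1.21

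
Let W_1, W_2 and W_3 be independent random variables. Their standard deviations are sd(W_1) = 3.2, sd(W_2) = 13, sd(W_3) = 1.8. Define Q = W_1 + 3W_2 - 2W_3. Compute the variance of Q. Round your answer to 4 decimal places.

1544.2000

var(W_1) = 10.24, var(W_2) = 169, var(W_3) = 3.24
By independence, var(Q) = (1)²var(W_1) + (3)²var(W_2) + (-2)²var(W_3)
= (1)²·10.24 + (3)²·169 + (-2)²·3.24 = 1544.2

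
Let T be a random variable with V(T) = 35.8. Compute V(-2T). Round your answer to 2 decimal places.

143.20

V(-2T) = (-2)²·V(T) = 4·35.8 = 143.2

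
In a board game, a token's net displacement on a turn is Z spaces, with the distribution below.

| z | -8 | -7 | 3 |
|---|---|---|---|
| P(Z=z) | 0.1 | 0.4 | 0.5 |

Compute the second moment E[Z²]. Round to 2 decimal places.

30.50

E[Z²] = (-8)²(0.1) + (-7)²(0.4) + (3)²(0.5) = 30.5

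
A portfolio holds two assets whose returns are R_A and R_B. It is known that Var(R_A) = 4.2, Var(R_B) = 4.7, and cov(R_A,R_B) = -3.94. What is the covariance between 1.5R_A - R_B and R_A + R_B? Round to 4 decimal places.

-0.3700

cov(1.5R_A - R_B, R_A + R_B) = (1.5)(1)Var(R_A) + (-1)(1)Var(R_B) + [(1.5)(1) + (-1)(1)]cov(R_A,R_B)
= 1.5·4.2 + -1·4.7 + 0.5·-3.94 = -0.37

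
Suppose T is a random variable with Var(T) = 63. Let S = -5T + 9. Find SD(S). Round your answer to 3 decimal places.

Var(-5T + 9) = (-5)²·63 = 1575
SD(S) = √1575 ≈ 39.686

39.686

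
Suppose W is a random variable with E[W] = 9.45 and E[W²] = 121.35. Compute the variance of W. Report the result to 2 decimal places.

32.05

V(W) = 121.35 − (9.45)² = 32.0475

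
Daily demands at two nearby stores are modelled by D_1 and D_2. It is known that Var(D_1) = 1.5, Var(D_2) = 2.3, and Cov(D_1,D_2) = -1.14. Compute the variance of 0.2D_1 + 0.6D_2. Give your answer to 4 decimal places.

0.6144

Var(0.2D_1 + 0.6D_2) = (0.2)²·Var(D_1) + (0.6)²·Var(D_2) + 2·(0.2)·(0.6)·Cov(D_1,D_2)
= 0.04·1.5 + 0.36·2.3 + 0.24·-1.14 = 0.6144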